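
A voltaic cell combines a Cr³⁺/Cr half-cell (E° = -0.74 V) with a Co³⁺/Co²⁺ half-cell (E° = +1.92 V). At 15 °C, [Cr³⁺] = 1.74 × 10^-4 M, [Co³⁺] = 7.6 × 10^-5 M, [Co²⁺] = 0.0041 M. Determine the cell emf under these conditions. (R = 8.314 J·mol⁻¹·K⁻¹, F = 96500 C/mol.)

2.63 V

The Co³⁺/Co²⁺ couple has the higher reduction potential and acts as the cathode, so E°_cell = +1.92 − (-0.74) = 2.66 V.
Balancing electrons gives n = 3; the reaction quotient is Q = [Cr³⁺]·[Co²⁺]^3/[Co³⁺]^3 = 27.3.
E = E° − (RT/nF) ln Q = 2.66 − (8.314×288)/(3×96500) × (3.308) = 2.660 − 0.027 = 2.633 V.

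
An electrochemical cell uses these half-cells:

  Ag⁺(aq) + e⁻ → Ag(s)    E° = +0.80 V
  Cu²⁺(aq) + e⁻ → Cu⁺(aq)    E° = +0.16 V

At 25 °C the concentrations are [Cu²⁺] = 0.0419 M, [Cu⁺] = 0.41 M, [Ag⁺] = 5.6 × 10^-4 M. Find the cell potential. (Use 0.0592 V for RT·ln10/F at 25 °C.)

The Ag⁺/Ag couple has the higher reduction potential and acts as the cathode, so E°_cell = +0.80 − (+0.16) = 0.64 V.
Balancing electrons gives n = 1; the reaction quotient is Q = [Cu²⁺]/([Cu⁺]·[Ag⁺]) = 182.
At 25 °C, E = E° − (0.0592/n) log Q = 0.64 − (0.0592/1)(2.261) = 0.640 − 0.134 = 0.506 V.

0.506 V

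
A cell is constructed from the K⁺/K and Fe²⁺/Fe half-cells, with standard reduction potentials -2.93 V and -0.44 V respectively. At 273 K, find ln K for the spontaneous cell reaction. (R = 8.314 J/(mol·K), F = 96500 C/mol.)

ln K = 211.7

E°_cell = -0.44 − (-2.93) = 2.49 V, with n = 2 electrons transferred.
At equilibrium E = 0, so the Nernst equation gives ln K = nFE°/RT = (2)(96500)(2.49)/((8.314)(273)) = 211.73.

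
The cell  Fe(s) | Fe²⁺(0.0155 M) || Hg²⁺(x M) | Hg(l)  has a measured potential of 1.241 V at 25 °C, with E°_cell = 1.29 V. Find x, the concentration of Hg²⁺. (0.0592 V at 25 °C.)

3.4 × 10^-4 M

From the Nernst equation, log Q = n(E° − E)/0.0592 = 2(1.29 − 1.241)/0.0592 = 1.655, so Q = 45.2.
With Q = [Fe²⁺]/[Hg²⁺] and the known concentrations, [Hg²⁺] in the denominator gives [Hg²⁺] = 3.4 × 10^-4 M.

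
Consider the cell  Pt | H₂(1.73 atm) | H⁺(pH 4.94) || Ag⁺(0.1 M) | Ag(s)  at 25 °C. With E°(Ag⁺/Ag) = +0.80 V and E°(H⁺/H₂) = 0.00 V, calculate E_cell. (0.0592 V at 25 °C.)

1.04 V

The Ag⁺/Ag couple is the cathode, so E°_cell = 0.80 V; n = 2.
[H⁺] = 10^(−4.94) = 1.1 × 10^-5 M, and Q = [H⁺]^2 / ([Ag⁺]^2·P(H₂)) = 7.62 × 10^-9.
E = E° − (0.0592/2) log Q = 0.80 − (0.0592/2)(-8.118) = 1.040 V.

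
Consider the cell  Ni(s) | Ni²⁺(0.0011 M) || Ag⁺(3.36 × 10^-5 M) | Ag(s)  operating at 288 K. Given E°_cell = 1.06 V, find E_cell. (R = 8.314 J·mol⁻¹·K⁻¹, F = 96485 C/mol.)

Balancing electrons gives n = 2; the reaction quotient is Q = [Ni²⁺]/[Ag⁺]^2 = 9.74 × 10^5.
E = E° − (RT/nF) ln Q = 1.06 − (8.314×288)/(2×96485) × (13.790) = 1.060 − 0.171 = 0.889 V.

0.889 V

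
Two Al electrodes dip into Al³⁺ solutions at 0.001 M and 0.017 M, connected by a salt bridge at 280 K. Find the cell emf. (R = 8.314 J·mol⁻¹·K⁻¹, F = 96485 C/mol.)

0.023 V

Both half-cells are Al³⁺/Al, so E°_cell = 0. The concentrated side is the cathode; the cell reaction moves Al³⁺ from high to low concentration with n = 3.
Q = [Al³⁺]_dilute/[Al³⁺]_conc = 0.001/0.017 = 0.0588.
E = 0 − (RT/nF) ln Q = −((8.314×280)/(3×96485))(-2.833) = 0.0228 V.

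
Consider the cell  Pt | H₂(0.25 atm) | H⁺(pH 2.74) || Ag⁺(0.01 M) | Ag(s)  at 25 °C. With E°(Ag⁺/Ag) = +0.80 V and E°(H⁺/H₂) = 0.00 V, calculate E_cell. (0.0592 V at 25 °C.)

0.83 V

The Ag⁺/Ag couple is the cathode, so E°_cell = 0.80 V; n = 2.
[H⁺] = 10^(−2.74) = 0.0018 M, and Q = [H⁺]^2 / ([Ag⁺]^2·P(H₂)) = 0.132.
E = E° − (0.0592/2) log Q = 0.80 − (0.0592/2)(-0.878) = 0.826 V.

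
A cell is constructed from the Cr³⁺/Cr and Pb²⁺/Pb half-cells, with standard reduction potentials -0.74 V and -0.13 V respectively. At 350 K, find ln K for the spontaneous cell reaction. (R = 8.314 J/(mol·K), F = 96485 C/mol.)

E°_cell = -0.13 − (-0.74) = 0.61 V, with n = 6 electrons transferred.
At equilibrium E = 0, so the Nernst equation gives ln K = nFE°/RT = (6)(96485)(0.61)/((8.314)(350)) = 121.36.

ln K = 121.4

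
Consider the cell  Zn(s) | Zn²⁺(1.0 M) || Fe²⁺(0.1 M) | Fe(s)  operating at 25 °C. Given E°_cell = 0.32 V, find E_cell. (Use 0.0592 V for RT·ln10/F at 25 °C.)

Balancing electrons gives n = 2; the reaction quotient is Q = [Zn²⁺]/[Fe²⁺] = 10.0.
At 25 °C, E = E° − (0.0592/n) log Q = 0.32 − (0.0592/2)(1.000) = 0.320 − 0.030 = 0.290 V.

0.290 V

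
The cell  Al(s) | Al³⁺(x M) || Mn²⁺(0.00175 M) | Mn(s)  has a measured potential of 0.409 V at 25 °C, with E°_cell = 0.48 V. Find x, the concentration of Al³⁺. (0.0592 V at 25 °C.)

From the Nernst equation, log Q = n(E° − E)/0.0592 = 6(0.48 − 0.409)/0.0592 = 7.196, so Q = 1.57 × 10^7.
With Q = [Al³⁺]^2/[Mn²⁺]^3 and the known concentrations, [Al³⁺]^2 in the numerator gives [Al³⁺] = 0.29 M.

0.29 M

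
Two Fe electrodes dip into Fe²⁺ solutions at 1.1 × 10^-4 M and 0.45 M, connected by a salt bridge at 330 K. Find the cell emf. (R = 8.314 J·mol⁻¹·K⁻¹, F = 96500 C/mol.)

0.12 V

Both half-cells are Fe²⁺/Fe, so E°_cell = 0. The concentrated side is the cathode; the cell reaction moves Fe²⁺ from high to low concentration with n = 2.
Q = [Fe²⁺]_dilute/[Fe²⁺]_conc = 1.1 × 10^-4/0.45 = 2.44 × 10^-4.
E = 0 − (RT/nF) ln Q = −((8.314×330)/(2×96500))(-8.317) = 0.1182 V.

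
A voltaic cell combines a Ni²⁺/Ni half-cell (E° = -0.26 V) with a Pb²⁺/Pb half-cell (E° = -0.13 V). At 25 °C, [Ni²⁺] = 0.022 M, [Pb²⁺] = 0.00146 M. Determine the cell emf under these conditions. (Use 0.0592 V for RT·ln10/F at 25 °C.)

The Pb²⁺/Pb couple has the higher reduction potential and acts as the cathode, so E°_cell = -0.13 − (-0.26) = 0.13 V.
Balancing electrons gives n = 2; the reaction quotient is Q = [Ni²⁺]/[Pb²⁺] = 15.1.
At 25 °C, E = E° − (0.0592/n) log Q = 0.13 − (0.0592/2)(1.178) = 0.130 − 0.035 = 0.095 V.

0.095 V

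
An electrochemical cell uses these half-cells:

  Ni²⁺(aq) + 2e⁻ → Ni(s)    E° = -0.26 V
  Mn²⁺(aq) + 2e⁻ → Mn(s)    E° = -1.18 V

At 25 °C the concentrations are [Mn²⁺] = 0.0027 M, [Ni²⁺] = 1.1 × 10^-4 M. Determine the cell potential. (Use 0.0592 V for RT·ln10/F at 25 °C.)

The Ni²⁺/Ni couple has the higher reduction potential and acts as the cathode, so E°_cell = -0.26 − (-1.18) = 0.92 V.
Balancing electrons gives n = 2; the reaction quotient is Q = [Mn²⁺]/[Ni²⁺] = 24.5.
At 25 °C, E = E° − (0.0592/n) log Q = 0.92 − (0.0592/2)(1.390) = 0.920 − 0.041 = 0.879 V.

0.879 V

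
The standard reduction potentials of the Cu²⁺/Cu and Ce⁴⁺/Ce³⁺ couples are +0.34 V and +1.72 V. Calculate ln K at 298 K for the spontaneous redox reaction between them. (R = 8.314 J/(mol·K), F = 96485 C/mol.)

ln K = 107.5

E°_cell = +1.72 − (+0.34) = 1.38 V, with n = 2 electrons transferred.
At equilibrium E = 0, so the Nernst equation gives ln K = nFE°/RT = (2)(96485)(1.38)/((8.314)(298)) = 107.48.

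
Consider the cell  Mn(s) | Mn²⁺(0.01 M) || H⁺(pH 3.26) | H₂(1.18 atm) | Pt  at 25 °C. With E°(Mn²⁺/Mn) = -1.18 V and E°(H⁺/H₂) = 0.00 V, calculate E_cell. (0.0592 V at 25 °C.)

The hydrogen couple is the cathode, so E°_cell = 1.18 V; n = 2.
[H⁺] = 10^(−3.26) = 5.5 × 10^-4 M, and Q = [Mn²⁺]·P(H₂) / [H⁺]^2 = 3.91 × 10^4.
E = E° − (0.0592/2) log Q = 1.18 − (0.0592/2)(4.592) = 1.044 V.

1.04 V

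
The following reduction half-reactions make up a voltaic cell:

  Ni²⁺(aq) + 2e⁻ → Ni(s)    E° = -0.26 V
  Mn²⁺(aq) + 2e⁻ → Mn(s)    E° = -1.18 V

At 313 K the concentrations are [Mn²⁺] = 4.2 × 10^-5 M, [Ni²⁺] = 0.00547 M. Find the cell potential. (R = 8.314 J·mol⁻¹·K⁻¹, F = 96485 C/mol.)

The Ni²⁺/Ni couple has the higher reduction potential and acts as the cathode, so E°_cell = -0.26 − (-1.18) = 0.92 V.
Balancing electrons gives n = 2; the reaction quotient is Q = [Mn²⁺]/[Ni²⁺] = 0.00768.
E = E° − (RT/nF) ln Q = 0.92 − (8.314×313)/(2×96485) × (-4.869) = 0.920 + 0.066 = 0.986 V.

0.986 V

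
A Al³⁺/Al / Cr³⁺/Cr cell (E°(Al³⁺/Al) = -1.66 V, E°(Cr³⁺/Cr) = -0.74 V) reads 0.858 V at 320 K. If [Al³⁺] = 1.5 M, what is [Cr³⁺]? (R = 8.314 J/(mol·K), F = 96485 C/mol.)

0.0018 M

From the Nernst equation, ln Q = nF(E° − E)/RT = 3×96485×(0.92 − 0.858)/(8.314×320) = 6.745, so Q = 850.
With Q = [Al³⁺]/[Cr³⁺] and the known concentrations, [Cr³⁺] in the denominator gives [Cr³⁺] = 0.0018 M.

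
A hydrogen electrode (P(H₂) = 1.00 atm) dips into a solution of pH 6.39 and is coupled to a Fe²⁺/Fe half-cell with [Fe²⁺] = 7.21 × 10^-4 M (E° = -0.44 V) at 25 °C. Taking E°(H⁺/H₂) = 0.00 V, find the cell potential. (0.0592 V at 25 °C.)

0.15 V

The hydrogen couple is the cathode, so E°_cell = 0.44 V; n = 2.
[H⁺] = 10^(−6.39) = 4.1 × 10^-7 M, and Q = [Fe²⁺]·P(H₂) / [H⁺]^2 = 4.34 × 10^9.
E = E° − (0.0592/2) log Q = 0.44 − (0.0592/2)(9.638) = 0.155 V.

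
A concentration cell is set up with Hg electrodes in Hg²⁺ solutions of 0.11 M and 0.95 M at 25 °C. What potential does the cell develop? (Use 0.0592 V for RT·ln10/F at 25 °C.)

Both half-cells are Hg²⁺/Hg, so E°_cell = 0. The concentrated side is the cathode; the cell reaction moves Hg²⁺ from high to low concentration with n = 2.
Q = [Hg²⁺]_dilute/[Hg²⁺]_conc = 0.11/0.95 = 0.116.
E = 0 − (0.0592/2) log Q = −(0.0592/2)(-0.936) = 0.0277 V.

0.028 V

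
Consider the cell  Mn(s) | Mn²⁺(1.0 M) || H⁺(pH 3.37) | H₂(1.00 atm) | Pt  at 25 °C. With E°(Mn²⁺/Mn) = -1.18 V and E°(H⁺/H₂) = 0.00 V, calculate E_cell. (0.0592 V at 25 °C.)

The hydrogen couple is the cathode, so E°_cell = 1.18 V; n = 2.
[H⁺] = 10^(−3.37) = 4.3 × 10^-4 M, and Q = [Mn²⁺]·P(H₂) / [H⁺]^2 = 5.5 × 10^6.
E = E° − (0.0592/2) log Q = 1.18 − (0.0592/2)(6.740) = 0.980 V.

0.98 V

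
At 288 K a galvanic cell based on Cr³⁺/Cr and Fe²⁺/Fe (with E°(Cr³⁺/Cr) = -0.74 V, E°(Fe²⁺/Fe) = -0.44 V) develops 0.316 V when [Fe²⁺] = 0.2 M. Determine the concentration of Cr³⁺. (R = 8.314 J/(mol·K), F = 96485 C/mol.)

0.013 M

From the Nernst equation, ln Q = nF(E° − E)/RT = 6×96485×(0.30 − 0.316)/(8.314×288) = -3.868, so Q = 0.0209.
With Q = [Cr³⁺]^2/[Fe²⁺]^3 and the known concentrations, [Cr³⁺]^2 in the numerator gives [Cr³⁺] = 0.013 M.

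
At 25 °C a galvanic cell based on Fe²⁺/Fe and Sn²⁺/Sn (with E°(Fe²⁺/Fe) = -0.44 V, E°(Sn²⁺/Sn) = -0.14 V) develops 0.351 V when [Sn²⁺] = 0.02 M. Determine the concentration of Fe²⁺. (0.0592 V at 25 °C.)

3.8 × 10^-4 M

From the Nernst equation, log Q = n(E° − E)/0.0592 = 2(0.30 − 0.351)/0.0592 = -1.723, so Q = 0.0189.
With Q = [Fe²⁺]/[Sn²⁺] and the known concentrations, [Fe²⁺] in the numerator gives [Fe²⁺] = 3.8 × 10^-4 M.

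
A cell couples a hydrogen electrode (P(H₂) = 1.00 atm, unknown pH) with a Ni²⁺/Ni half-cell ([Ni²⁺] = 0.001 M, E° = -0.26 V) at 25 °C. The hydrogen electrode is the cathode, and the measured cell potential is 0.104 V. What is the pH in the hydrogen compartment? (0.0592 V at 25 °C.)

E°_cell = 0.26 V and n = 2.
log Q = n(E° − E)/0.0592 = 2×(0.26 − 0.104)/0.0592 = 5.270.
With Q = [Ni²⁺]·P(H₂) / [H⁺]^2, solving for [H⁺] gives log[H⁺] = -4.135, so pH = 4.14.

pH = 4.14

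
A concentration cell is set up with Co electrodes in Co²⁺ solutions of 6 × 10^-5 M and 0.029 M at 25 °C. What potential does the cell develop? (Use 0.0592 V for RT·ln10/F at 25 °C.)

Both half-cells are Co²⁺/Co, so E°_cell = 0. The concentrated side is the cathode; the cell reaction moves Co²⁺ from high to low concentration with n = 2.
Q = [Co²⁺]_dilute/[Co²⁺]_conc = 6 × 10^-5/0.029 = 0.00207.
E = 0 − (0.0592/2) log Q = −(0.0592/2)(-2.684) = 0.0794 V.

0.079 V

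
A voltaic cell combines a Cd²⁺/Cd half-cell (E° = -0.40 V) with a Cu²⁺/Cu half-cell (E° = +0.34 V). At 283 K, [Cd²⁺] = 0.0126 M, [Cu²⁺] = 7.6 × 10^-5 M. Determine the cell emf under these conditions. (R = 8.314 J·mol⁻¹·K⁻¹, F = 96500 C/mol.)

0.678 V

The Cu²⁺/Cu couple has the higher reduction potential and acts as the cathode, so E°_cell = +0.34 − (-0.40) = 0.74 V.
Balancing electrons gives n = 2; the reaction quotient is Q = [Cd²⁺]/[Cu²⁺] = 166.
E = E° − (RT/nF) ln Q = 0.74 − (8.314×283)/(2×96500) × (5.111) = 0.740 − 0.062 = 0.678 V.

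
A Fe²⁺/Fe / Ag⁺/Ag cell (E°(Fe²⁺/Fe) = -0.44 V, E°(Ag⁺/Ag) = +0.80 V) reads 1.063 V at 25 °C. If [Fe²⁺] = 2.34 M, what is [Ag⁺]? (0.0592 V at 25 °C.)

0.0016 M

From the Nernst equation, log Q = n(E° − E)/0.0592 = 2(1.24 − 1.063)/0.0592 = 5.980, so Q = 9.54 × 10^5.
With Q = [Fe²⁺]/[Ag⁺]^2 and the known concentrations, [Ag⁺]^2 in the denominator gives [Ag⁺] = 0.0016 M.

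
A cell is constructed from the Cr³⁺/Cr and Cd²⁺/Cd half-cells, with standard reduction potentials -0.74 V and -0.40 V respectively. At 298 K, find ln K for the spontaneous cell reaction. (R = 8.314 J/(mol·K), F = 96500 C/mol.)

E°_cell = -0.40 − (-0.74) = 0.34 V, with n = 6 electrons transferred.
At equilibrium E = 0, so the Nernst equation gives ln K = nFE°/RT = (6)(96500)(0.34)/((8.314)(298)) = 79.46.

ln K = 79.5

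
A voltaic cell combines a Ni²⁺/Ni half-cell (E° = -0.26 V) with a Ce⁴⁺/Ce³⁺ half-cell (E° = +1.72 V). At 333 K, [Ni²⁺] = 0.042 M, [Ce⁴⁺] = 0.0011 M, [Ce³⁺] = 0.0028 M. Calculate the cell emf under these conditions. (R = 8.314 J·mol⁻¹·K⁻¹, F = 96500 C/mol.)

The Ce⁴⁺/Ce³⁺ couple has the higher reduction potential and acts as the cathode, so E°_cell = +1.72 − (-0.26) = 1.98 V.
Balancing electrons gives n = 2; the reaction quotient is Q = [Ni²⁺]·[Ce³⁺]^2/[Ce⁴⁺]^2 = 0.272.
E = E° − (RT/nF) ln Q = 1.98 − (8.314×333)/(2×96500) × (-1.301) = 1.980 + 0.019 = 1.999 V.

2.00 V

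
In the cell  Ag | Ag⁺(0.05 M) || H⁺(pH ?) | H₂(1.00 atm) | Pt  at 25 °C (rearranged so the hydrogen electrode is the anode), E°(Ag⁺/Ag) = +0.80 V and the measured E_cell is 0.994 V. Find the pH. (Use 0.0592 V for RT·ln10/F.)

E°_cell = 0.80 V and n = 2.
log Q = n(E° − E)/0.0592 = 2×(0.80 − 0.994)/0.0592 = -6.554.
With Q = [H⁺]^2 / ([Ag⁺]^2·P(H₂)), solving for [H⁺] gives log[H⁺] = -4.578, so pH = 4.58.

pH = 4.58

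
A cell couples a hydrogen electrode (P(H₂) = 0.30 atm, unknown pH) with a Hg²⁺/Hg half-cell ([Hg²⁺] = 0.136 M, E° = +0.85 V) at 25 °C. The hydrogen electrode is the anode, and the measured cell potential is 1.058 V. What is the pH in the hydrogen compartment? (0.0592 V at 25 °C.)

E°_cell = 0.85 V and n = 2.
log Q = n(E° − E)/0.0592 = 2×(0.85 − 1.058)/0.0592 = -7.027.
With Q = [H⁺]^2 / ([Hg²⁺]·P(H₂)), solving for [H⁺] gives log[H⁺] = -4.208, so pH = 4.21.

pH = 4.21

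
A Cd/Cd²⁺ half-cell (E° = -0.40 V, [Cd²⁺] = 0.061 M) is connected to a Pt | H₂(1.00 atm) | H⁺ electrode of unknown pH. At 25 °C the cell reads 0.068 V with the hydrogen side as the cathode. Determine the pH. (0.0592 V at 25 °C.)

pH = 6.22

E°_cell = 0.40 V and n = 2.
log Q = n(E° − E)/0.0592 = 2×(0.40 − 0.068)/0.0592 = 11.216.
With Q = [Cd²⁺]·P(H₂) / [H⁺]^2, solving for [H⁺] gives log[H⁺] = -6.215, so pH = 6.22.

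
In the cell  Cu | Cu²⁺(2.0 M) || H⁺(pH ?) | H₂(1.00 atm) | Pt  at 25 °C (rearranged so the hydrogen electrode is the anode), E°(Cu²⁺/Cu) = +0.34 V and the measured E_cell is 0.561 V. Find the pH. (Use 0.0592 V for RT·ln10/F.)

pH = 3.58

E°_cell = 0.34 V and n = 2.
log Q = n(E° − E)/0.0592 = 2×(0.34 − 0.561)/0.0592 = -7.466.
With Q = [H⁺]^2 / ([Cu²⁺]·P(H₂)), solving for [H⁺] gives log[H⁺] = -3.583, so pH = 3.58.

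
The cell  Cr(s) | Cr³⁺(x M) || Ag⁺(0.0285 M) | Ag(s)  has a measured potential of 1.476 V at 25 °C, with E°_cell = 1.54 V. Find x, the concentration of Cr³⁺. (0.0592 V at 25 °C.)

0.041 M

From the Nernst equation, log Q = n(E° − E)/0.0592 = 3(1.54 − 1.476)/0.0592 = 3.243, so Q = 1750.
With Q = [Cr³⁺]/[Ag⁺]^3 and the known concentrations, [Cr³⁺] in the numerator gives [Cr³⁺] = 0.041 M.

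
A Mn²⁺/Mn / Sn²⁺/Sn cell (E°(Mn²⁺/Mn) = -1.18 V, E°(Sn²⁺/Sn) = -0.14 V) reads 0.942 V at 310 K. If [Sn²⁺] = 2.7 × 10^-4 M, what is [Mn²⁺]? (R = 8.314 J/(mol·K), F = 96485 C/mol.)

From the Nernst equation, ln Q = nF(E° − E)/RT = 2×96485×(1.04 − 0.942)/(8.314×310) = 7.337, so Q = 1540.
With Q = [Mn²⁺]/[Sn²⁺] and the known concentrations, [Mn²⁺] in the numerator gives [Mn²⁺] = 0.41 M.

0.41 M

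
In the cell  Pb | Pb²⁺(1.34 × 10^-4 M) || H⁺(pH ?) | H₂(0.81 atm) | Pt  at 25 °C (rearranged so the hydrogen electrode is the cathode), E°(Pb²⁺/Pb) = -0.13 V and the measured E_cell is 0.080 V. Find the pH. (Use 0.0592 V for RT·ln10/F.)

E°_cell = 0.13 V and n = 2.
log Q = n(E° − E)/0.0592 = 2×(0.13 − 0.080)/0.0592 = 1.689.
With Q = [Pb²⁺]·P(H₂) / [H⁺]^2, solving for [H⁺] gives log[H⁺] = -2.827, so pH = 2.83.

pH = 2.83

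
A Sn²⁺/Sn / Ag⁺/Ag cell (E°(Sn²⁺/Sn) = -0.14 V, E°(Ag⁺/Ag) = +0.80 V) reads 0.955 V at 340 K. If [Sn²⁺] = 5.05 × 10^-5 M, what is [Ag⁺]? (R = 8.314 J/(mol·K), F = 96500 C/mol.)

0.012 M

From the Nernst equation, ln Q = nF(E° − E)/RT = 2×96500×(0.94 − 0.955)/(8.314×340) = -1.024, so Q = 0.359.
With Q = [Sn²⁺]/[Ag⁺]^2 and the known concentrations, [Ag⁺]^2 in the denominator gives [Ag⁺] = 0.012 M.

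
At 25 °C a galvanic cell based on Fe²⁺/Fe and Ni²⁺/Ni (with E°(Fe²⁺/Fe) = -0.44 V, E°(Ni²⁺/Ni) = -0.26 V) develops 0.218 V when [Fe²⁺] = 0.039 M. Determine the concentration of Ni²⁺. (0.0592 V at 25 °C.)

0.75 M

From the Nernst equation, log Q = n(E° − E)/0.0592 = 2(0.18 − 0.218)/0.0592 = -1.284, so Q = 0.0520.
With Q = [Fe²⁺]/[Ni²⁺] and the known concentrations, [Ni²⁺] in the denominator gives [Ni²⁺] = 0.75 M.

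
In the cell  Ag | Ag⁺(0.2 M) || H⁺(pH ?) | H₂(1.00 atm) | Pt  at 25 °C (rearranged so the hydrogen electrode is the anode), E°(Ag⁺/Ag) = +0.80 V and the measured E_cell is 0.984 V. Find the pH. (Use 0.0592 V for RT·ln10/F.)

pH = 3.81

E°_cell = 0.80 V and n = 2.
log Q = n(E° − E)/0.0592 = 2×(0.80 − 0.984)/0.0592 = -6.216.
With Q = [H⁺]^2 / ([Ag⁺]^2·P(H₂)), solving for [H⁺] gives log[H⁺] = -3.807, so pH = 3.81.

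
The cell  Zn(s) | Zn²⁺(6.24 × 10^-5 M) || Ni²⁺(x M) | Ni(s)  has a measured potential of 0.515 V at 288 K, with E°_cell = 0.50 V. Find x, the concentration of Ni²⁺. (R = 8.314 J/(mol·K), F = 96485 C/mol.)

2.1 × 10^-4 M

From the Nernst equation, ln Q = nF(E° − E)/RT = 2×96485×(0.50 − 0.515)/(8.314×288) = -1.209, so Q = 0.299.
With Q = [Zn²⁺]/[Ni²⁺] and the known concentrations, [Ni²⁺] in the denominator gives [Ni²⁺] = 2.1 × 10^-4 M.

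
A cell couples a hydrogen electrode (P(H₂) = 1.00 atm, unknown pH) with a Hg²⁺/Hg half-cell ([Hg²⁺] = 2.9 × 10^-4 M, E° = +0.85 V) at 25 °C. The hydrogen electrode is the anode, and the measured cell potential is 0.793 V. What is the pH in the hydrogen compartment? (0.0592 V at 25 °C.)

pH = 0.81

E°_cell = 0.85 V and n = 2.
log Q = n(E° − E)/0.0592 = 2×(0.85 − 0.793)/0.0592 = 1.926.
With Q = [H⁺]^2 / ([Hg²⁺]·P(H₂)), solving for [H⁺] gives log[H⁺] = -0.806, so pH = 0.81.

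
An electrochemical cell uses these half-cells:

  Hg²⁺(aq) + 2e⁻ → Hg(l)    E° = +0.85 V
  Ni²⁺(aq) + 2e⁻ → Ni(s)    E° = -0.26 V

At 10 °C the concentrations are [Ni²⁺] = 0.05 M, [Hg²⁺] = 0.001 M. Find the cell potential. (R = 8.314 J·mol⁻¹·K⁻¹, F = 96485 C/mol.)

The Hg²⁺/Hg couple has the higher reduction potential and acts as the cathode, so E°_cell = +0.85 − (-0.26) = 1.11 V.
Balancing electrons gives n = 2; the reaction quotient is Q = [Ni²⁺]/[Hg²⁺] = 50.0.
E = E° − (RT/nF) ln Q = 1.11 − (8.314×283)/(2×96485) × (3.912) = 1.110 − 0.048 = 1.062 V.

1.06 V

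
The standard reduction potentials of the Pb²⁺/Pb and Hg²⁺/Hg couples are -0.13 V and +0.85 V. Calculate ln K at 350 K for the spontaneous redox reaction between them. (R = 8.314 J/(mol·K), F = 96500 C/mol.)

E°_cell = +0.85 − (-0.13) = 0.98 V, with n = 2 electrons transferred.
At equilibrium E = 0, so the Nernst equation gives ln K = nFE°/RT = (2)(96500)(0.98)/((8.314)(350)) = 65.00.

ln K = 65.0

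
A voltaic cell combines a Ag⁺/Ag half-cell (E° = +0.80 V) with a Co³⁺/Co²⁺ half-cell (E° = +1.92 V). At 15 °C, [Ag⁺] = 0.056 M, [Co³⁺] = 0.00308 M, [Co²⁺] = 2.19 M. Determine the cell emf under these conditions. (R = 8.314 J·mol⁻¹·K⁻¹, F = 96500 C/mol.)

1.03 V

The Co³⁺/Co²⁺ couple has the higher reduction potential and acts as the cathode, so E°_cell = +1.92 − (+0.80) = 1.12 V.
Balancing electrons gives n = 1; the reaction quotient is Q = [Ag⁺]·[Co²⁺]/[Co³⁺] = 39.8.
E = E° − (RT/nF) ln Q = 1.12 − (8.314×288)/(1×96500) × (3.684) = 1.120 − 0.091 = 1.029 V.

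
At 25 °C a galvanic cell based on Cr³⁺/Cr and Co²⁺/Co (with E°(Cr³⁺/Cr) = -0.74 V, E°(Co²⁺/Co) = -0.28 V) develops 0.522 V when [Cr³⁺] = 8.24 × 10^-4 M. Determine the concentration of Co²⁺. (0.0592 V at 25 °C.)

1.1 M

From the Nernst equation, log Q = n(E° − E)/0.0592 = 6(0.46 − 0.522)/0.0592 = -6.284, so Q = 5.2 × 10^-7.
With Q = [Cr³⁺]^2/[Co²⁺]^3 and the known concentrations, [Co²⁺]^3 in the denominator gives [Co²⁺] = 1.1 M.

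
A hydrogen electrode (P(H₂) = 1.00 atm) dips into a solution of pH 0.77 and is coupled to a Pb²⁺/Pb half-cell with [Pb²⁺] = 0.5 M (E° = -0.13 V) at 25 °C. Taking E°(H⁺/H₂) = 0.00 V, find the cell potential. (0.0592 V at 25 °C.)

0.093 V

The hydrogen couple is the cathode, so E°_cell = 0.13 V; n = 2.
[H⁺] = 10^(−0.77) = 0.17 M, and Q = [Pb²⁺]·P(H₂) / [H⁺]^2 = 17.3.
E = E° − (0.0592/2) log Q = 0.13 − (0.0592/2)(1.239) = 0.093 V.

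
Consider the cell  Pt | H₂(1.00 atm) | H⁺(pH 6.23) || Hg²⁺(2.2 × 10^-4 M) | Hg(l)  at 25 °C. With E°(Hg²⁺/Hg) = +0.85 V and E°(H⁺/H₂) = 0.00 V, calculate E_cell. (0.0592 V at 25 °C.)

The Hg²⁺/Hg couple is the cathode, so E°_cell = 0.85 V; n = 2.
[H⁺] = 10^(−6.23) = 5.9 × 10^-7 M, and Q = [H⁺]^2 / ([Hg²⁺]·P(H₂)) = 1.58 × 10^-9.
E = E° − (0.0592/2) log Q = 0.85 − (0.0592/2)(-8.802) = 1.111 V.

1.11 V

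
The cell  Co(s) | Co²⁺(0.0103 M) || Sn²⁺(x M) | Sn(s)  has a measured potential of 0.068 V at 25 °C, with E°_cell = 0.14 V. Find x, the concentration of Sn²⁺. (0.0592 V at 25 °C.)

From the Nernst equation, log Q = n(E° − E)/0.0592 = 2(0.14 − 0.068)/0.0592 = 2.432, so Q = 271.
With Q = [Co²⁺]/[Sn²⁺] and the known concentrations, [Sn²⁺] in the denominator gives [Sn²⁺] = 3.8 × 10^-5 M.

3.8 × 10^-5 M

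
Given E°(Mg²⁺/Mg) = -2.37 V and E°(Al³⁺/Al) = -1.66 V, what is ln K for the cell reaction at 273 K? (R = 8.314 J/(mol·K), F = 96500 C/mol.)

ln K = 181.1

E°_cell = -1.66 − (-2.37) = 0.71 V, with n = 6 electrons transferred.
At equilibrium E = 0, so the Nernst equation gives ln K = nFE°/RT = (6)(96500)(0.71)/((8.314)(273)) = 181.12.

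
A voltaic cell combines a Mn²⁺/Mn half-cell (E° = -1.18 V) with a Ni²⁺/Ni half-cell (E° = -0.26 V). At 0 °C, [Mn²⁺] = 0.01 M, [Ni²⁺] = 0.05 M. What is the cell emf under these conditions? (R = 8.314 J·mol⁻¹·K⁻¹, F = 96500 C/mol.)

0.939 V

The Ni²⁺/Ni couple has the higher reduction potential and acts as the cathode, so E°_cell = -0.26 − (-1.18) = 0.92 V.
Balancing electrons gives n = 2; the reaction quotient is Q = [Mn²⁺]/[Ni²⁺] = 0.200.
E = E° − (RT/nF) ln Q = 0.92 − (8.314×273)/(2×96500) × (-1.609) = 0.920 + 0.019 = 0.939 V.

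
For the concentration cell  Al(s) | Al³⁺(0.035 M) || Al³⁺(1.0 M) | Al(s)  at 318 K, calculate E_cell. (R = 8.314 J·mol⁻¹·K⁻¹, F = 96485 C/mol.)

0.031 V

Both half-cells are Al³⁺/Al, so E°_cell = 0. The concentrated side is the cathode; the cell reaction moves Al³⁺ from high to low concentration with n = 3.
Q = [Al³⁺]_dilute/[Al³⁺]_conc = 0.035/1.0 = 0.0350.
E = 0 − (RT/nF) ln Q = −((8.314×318)/(3×96485))(-3.352) = 0.0306 V.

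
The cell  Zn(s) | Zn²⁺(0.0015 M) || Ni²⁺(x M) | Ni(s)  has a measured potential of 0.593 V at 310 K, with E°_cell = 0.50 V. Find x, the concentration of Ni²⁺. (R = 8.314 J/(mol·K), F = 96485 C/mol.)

From the Nernst equation, ln Q = nF(E° − E)/RT = 2×96485×(0.50 − 0.593)/(8.314×310) = -6.963, so Q = 9.46 × 10^-4.
With Q = [Zn²⁺]/[Ni²⁺] and the known concentrations, [Ni²⁺] in the denominator gives [Ni²⁺] = 1.6 M.

1.6 M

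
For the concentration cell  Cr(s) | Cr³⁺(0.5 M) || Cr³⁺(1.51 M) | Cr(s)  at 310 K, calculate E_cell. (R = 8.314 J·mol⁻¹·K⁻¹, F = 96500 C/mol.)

Both half-cells are Cr³⁺/Cr, so E°_cell = 0. The concentrated side is the cathode; the cell reaction moves Cr³⁺ from high to low concentration with n = 3.
Q = [Cr³⁺]_dilute/[Cr³⁺]_conc = 0.5/1.51 = 0.331.
E = 0 − (RT/nF) ln Q = −((8.314×310)/(3×96500))(-1.105) = 0.0098 V.

0.010 V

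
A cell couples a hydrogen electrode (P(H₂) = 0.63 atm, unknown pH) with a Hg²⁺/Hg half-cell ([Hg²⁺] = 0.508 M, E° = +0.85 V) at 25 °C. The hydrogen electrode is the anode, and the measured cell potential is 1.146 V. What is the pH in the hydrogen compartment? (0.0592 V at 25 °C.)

E°_cell = 0.85 V and n = 2.
log Q = n(E° − E)/0.0592 = 2×(0.85 − 1.146)/0.0592 = -10.000.
With Q = [H⁺]^2 / ([Hg²⁺]·P(H₂)), solving for [H⁺] gives log[H⁺] = -5.247, so pH = 5.25.

pH = 5.25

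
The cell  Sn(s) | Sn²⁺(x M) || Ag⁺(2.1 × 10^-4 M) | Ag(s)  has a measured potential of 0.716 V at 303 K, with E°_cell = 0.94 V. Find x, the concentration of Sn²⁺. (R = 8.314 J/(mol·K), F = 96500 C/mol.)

From the Nernst equation, ln Q = nF(E° − E)/RT = 2×96500×(0.94 − 0.716)/(8.314×303) = 17.161, so Q = 2.84 × 10^7.
With Q = [Sn²⁺]/[Ag⁺]^2 and the known concentrations, [Sn²⁺] in the numerator gives [Sn²⁺] = 1.3 M.

1.3 M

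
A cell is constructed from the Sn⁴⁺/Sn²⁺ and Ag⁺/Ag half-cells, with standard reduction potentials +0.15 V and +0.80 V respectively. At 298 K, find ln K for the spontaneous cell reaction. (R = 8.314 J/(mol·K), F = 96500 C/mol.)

ln K = 50.6

E°_cell = +0.80 − (+0.15) = 0.65 V, with n = 2 electrons transferred.
At equilibrium E = 0, so the Nernst equation gives ln K = nFE°/RT = (2)(96500)(0.65)/((8.314)(298)) = 50.63.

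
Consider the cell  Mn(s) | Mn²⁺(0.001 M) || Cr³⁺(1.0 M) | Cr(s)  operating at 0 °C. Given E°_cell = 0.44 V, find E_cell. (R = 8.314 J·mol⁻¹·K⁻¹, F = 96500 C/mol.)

Balancing electrons gives n = 6; the reaction quotient is Q = [Mn²⁺]^3/[Cr³⁺]^2 = 1 × 10^-9.
E = E° − (RT/nF) ln Q = 0.44 − (8.314×273)/(6×96500) × (-20.723) = 0.440 + 0.081 = 0.521 V.

0.521 V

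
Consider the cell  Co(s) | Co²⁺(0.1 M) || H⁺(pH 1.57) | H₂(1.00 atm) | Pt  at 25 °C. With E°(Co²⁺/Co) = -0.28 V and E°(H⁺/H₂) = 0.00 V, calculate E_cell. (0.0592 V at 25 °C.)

The hydrogen couple is the cathode, so E°_cell = 0.28 V; n = 2.
[H⁺] = 10^(−1.57) = 0.027 M, and Q = [Co²⁺]·P(H₂) / [H⁺]^2 = 138.
E = E° − (0.0592/2) log Q = 0.28 − (0.0592/2)(2.140) = 0.217 V.

0.22 V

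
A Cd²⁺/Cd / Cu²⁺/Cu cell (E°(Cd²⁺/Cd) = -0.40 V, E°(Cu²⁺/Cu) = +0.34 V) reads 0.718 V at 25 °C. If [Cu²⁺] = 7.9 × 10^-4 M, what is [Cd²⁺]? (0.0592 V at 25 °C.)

0.0044 M

From the Nernst equation, log Q = n(E° − E)/0.0592 = 2(0.74 − 0.718)/0.0592 = 0.743, so Q = 5.54.
With Q = [Cd²⁺]/[Cu²⁺] and the known concentrations, [Cd²⁺] in the numerator gives [Cd²⁺] = 0.0044 M.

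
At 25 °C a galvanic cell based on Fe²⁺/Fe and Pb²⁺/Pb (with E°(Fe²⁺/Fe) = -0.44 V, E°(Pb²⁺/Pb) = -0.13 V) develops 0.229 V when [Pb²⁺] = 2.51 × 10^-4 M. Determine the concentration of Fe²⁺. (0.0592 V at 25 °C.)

0.14 M

From the Nernst equation, log Q = n(E° − E)/0.0592 = 2(0.31 − 0.229)/0.0592 = 2.736, so Q = 545.
With Q = [Fe²⁺]/[Pb²⁺] and the known concentrations, [Fe²⁺] in the numerator gives [Fe²⁺] = 0.14 M.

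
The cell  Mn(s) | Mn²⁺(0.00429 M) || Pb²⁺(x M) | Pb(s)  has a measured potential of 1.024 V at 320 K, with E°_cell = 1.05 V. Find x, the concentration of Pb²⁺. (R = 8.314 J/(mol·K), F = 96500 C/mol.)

From the Nernst equation, ln Q = nF(E° − E)/RT = 2×96500×(1.05 − 1.024)/(8.314×320) = 1.886, so Q = 6.59.
With Q = [Mn²⁺]/[Pb²⁺] and the known concentrations, [Pb²⁺] in the denominator gives [Pb²⁺] = 6.5 × 10^-4 M.

6.5 × 10^-4 M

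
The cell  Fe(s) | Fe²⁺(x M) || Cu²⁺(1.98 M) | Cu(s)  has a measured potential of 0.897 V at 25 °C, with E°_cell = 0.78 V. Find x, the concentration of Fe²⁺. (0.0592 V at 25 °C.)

From the Nernst equation, log Q = n(E° − E)/0.0592 = 2(0.78 − 0.897)/0.0592 = -3.953, so Q = 1.12 × 10^-4.
With Q = [Fe²⁺]/[Cu²⁺] and the known concentrations, [Fe²⁺] in the numerator gives [Fe²⁺] = 2.2 × 10^-4 M.

2.2 × 10^-4 M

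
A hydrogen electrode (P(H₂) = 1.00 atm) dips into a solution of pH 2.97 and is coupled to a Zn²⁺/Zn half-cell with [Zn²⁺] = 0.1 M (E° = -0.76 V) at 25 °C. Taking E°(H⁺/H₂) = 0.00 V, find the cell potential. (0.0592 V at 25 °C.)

The hydrogen couple is the cathode, so E°_cell = 0.76 V; n = 2.
[H⁺] = 10^(−2.97) = 0.0011 M, and Q = [Zn²⁺]·P(H₂) / [H⁺]^2 = 8.71 × 10^4.
E = E° − (0.0592/2) log Q = 0.76 − (0.0592/2)(4.940) = 0.614 V.

0.61 V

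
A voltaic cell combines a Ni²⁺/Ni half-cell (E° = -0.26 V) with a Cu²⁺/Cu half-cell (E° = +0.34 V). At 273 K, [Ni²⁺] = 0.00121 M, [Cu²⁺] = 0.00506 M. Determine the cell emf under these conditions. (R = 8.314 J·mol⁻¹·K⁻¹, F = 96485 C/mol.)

The Cu²⁺/Cu couple has the higher reduction potential and acts as the cathode, so E°_cell = +0.34 − (-0.26) = 0.60 V.
Balancing electrons gives n = 2; the reaction quotient is Q = [Ni²⁺]/[Cu²⁺] = 0.239.
E = E° − (RT/nF) ln Q = 0.60 − (8.314×273)/(2×96485) × (-1.431) = 0.600 + 0.017 = 0.617 V.

0.617 V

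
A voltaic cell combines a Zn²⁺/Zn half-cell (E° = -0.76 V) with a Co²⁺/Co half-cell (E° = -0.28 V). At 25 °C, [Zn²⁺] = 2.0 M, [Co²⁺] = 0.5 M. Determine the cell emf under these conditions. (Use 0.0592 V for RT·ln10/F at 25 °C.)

The Co²⁺/Co couple has the higher reduction potential and acts as the cathode, so E°_cell = -0.28 − (-0.76) = 0.48 V.
Balancing electrons gives n = 2; the reaction quotient is Q = [Zn²⁺]/[Co²⁺] = 4.00.
At 25 °C, E = E° − (0.0592/n) log Q = 0.48 − (0.0592/2)(0.602) = 0.480 − 0.018 = 0.462 V.

0.462 V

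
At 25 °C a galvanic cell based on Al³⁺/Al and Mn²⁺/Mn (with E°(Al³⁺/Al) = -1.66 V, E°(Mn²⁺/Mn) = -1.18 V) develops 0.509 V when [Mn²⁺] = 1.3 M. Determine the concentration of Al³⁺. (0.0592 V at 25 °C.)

0.05 M

From the Nernst equation, log Q = n(E° − E)/0.0592 = 6(0.48 − 0.509)/0.0592 = -2.939, so Q = 0.00115.
With Q = [Al³⁺]^2/[Mn²⁺]^3 and the known concentrations, [Al³⁺]^2 in the numerator gives [Al³⁺] = 0.05 M.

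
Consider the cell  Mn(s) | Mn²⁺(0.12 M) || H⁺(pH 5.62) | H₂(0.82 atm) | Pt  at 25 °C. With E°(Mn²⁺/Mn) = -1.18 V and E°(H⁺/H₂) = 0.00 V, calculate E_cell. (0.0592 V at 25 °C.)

The hydrogen couple is the cathode, so E°_cell = 1.18 V; n = 2.
[H⁺] = 10^(−5.62) = 2.4 × 10^-6 M, and Q = [Mn²⁺]·P(H₂) / [H⁺]^2 = 1.71 × 10^10.
E = E° − (0.0592/2) log Q = 1.18 − (0.0592/2)(10.233) = 0.877 V.

0.88 V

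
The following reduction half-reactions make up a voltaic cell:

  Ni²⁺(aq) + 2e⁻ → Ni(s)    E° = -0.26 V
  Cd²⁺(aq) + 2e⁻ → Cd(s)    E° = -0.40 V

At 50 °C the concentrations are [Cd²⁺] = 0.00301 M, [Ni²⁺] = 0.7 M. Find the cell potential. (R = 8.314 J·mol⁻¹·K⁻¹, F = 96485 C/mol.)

The Ni²⁺/Ni couple has the higher reduction potential and acts as the cathode, so E°_cell = -0.26 − (-0.40) = 0.14 V.
Balancing electrons gives n = 2; the reaction quotient is Q = [Cd²⁺]/[Ni²⁺] = 0.00430.
E = E° − (RT/nF) ln Q = 0.14 − (8.314×323)/(2×96485) × (-5.449) = 0.140 + 0.076 = 0.216 V.

0.216 V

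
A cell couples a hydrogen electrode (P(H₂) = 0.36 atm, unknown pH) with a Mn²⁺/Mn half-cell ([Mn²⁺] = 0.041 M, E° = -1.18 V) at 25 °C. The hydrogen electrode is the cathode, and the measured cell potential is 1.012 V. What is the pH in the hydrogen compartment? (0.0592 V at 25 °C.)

pH = 3.75

E°_cell = 1.18 V and n = 2.
log Q = n(E° − E)/0.0592 = 2×(1.18 − 1.012)/0.0592 = 5.676.
With Q = [Mn²⁺]·P(H₂) / [H⁺]^2, solving for [H⁺] gives log[H⁺] = -3.753, so pH = 3.75.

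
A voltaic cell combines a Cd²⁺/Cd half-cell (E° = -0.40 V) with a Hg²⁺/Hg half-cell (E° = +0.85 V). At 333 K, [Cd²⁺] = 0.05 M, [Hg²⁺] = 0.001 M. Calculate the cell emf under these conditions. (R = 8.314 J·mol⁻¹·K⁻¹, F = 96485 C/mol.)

The Hg²⁺/Hg couple has the higher reduction potential and acts as the cathode, so E°_cell = +0.85 − (-0.40) = 1.25 V.
Balancing electrons gives n = 2; the reaction quotient is Q = [Cd²⁺]/[Hg²⁺] = 50.0.
E = E° − (RT/nF) ln Q = 1.25 − (8.314×333)/(2×96485) × (3.912) = 1.250 − 0.056 = 1.194 V.

1.19 V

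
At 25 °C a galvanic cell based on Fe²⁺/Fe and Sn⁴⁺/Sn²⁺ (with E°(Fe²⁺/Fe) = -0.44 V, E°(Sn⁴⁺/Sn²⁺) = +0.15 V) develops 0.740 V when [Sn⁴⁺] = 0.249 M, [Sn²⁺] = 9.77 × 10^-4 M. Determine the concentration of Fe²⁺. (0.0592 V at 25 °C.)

0.0022 M

From the Nernst equation, log Q = n(E° − E)/0.0592 = 2(0.59 − 0.740)/0.0592 = -5.068, so Q = 8.56 × 10^-6.
With Q = [Fe²⁺]·[Sn²⁺]/[Sn⁴⁺] and the known concentrations, [Fe²⁺] in the numerator gives [Fe²⁺] = 0.0022 M.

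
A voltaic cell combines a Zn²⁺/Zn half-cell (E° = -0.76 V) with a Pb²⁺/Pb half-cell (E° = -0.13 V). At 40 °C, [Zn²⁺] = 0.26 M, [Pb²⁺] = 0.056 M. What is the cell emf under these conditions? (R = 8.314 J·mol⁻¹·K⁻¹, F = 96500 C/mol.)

0.609 V

The Pb²⁺/Pb couple has the higher reduction potential and acts as the cathode, so E°_cell = -0.13 − (-0.76) = 0.63 V.
Balancing electrons gives n = 2; the reaction quotient is Q = [Zn²⁺]/[Pb²⁺] = 4.64.
E = E° − (RT/nF) ln Q = 0.63 − (8.314×313)/(2×96500) × (1.535) = 0.630 − 0.021 = 0.609 V.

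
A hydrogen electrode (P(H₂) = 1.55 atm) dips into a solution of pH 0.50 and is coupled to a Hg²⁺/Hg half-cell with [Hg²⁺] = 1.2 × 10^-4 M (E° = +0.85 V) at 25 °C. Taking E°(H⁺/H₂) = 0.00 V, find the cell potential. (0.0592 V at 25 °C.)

0.77 V

The Hg²⁺/Hg couple is the cathode, so E°_cell = 0.85 V; n = 2.
[H⁺] = 10^(−0.50) = 0.32 M, and Q = [H⁺]^2 / ([Hg²⁺]·P(H₂)) = 538.
E = E° − (0.0592/2) log Q = 0.85 − (0.0592/2)(2.730) = 0.769 V.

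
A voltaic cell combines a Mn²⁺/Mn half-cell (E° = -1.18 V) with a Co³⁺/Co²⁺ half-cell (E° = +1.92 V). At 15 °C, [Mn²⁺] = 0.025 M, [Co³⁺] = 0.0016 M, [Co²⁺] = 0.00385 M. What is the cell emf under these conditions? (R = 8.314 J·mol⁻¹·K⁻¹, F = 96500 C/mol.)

The Co³⁺/Co²⁺ couple has the higher reduction potential and acts as the cathode, so E°_cell = +1.92 − (-1.18) = 3.10 V.
Balancing electrons gives n = 2; the reaction quotient is Q = [Mn²⁺]·[Co²⁺]^2/[Co³⁺]^2 = 0.145.
E = E° − (RT/nF) ln Q = 3.10 − (8.314×288)/(2×96500) × (-1.933) = 3.100 + 0.024 = 3.124 V.

3.12 V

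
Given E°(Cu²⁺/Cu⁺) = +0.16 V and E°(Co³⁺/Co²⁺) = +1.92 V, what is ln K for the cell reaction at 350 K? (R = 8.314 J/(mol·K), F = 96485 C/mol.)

E°_cell = +1.92 − (+0.16) = 1.76 V, with n = 1 electron transferred.
At equilibrium E = 0, so the Nernst equation gives ln K = nFE°/RT = (1)(96485)(1.76)/((8.314)(350)) = 58.36.

ln K = 58.4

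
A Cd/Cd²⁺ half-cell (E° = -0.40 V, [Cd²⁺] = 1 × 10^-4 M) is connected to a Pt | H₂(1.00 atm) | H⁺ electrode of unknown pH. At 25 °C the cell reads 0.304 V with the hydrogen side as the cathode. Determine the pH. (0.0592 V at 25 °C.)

E°_cell = 0.40 V and n = 2.
log Q = n(E° − E)/0.0592 = 2×(0.40 − 0.304)/0.0592 = 3.243.
With Q = [Cd²⁺]·P(H₂) / [H⁺]^2, solving for [H⁺] gives log[H⁺] = -3.622, so pH = 3.62.

pH = 3.62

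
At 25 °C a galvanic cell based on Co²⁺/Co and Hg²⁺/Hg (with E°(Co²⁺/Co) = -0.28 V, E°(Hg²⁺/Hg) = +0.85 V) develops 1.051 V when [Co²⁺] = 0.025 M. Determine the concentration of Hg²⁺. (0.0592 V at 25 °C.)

From the Nernst equation, log Q = n(E° − E)/0.0592 = 2(1.13 − 1.051)/0.0592 = 2.669, so Q = 467.
With Q = [Co²⁺]/[Hg²⁺] and the known concentrations, [Hg²⁺] in the denominator gives [Hg²⁺] = 5.4 × 10^-5 M.

5.4 × 10^-5 M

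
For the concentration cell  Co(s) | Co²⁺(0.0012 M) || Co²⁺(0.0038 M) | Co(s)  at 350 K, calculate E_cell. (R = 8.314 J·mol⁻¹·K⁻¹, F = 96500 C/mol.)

0.017 V

Both half-cells are Co²⁺/Co, so E°_cell = 0. The concentrated side is the cathode; the cell reaction moves Co²⁺ from high to low concentration with n = 2.
Q = [Co²⁺]_dilute/[Co²⁺]_conc = 0.0012/0.0038 = 0.316.
E = 0 − (RT/nF) ln Q = −((8.314×350)/(2×96500))(-1.153) = 0.0174 V.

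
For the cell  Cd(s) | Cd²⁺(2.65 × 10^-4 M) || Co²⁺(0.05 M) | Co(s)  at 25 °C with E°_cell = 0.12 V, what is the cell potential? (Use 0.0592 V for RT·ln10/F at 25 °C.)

0.187 V

Balancing electrons gives n = 2; the reaction quotient is Q = [Cd²⁺]/[Co²⁺] = 0.00530.
At 25 °C, E = E° − (0.0592/n) log Q = 0.12 − (0.0592/2)(-2.276) = 0.120 + 0.067 = 0.187 V.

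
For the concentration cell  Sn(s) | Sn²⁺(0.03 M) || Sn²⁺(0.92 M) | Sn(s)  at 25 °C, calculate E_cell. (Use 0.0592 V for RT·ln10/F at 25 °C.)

Both half-cells are Sn²⁺/Sn, so E°_cell = 0. The concentrated side is the cathode; the cell reaction moves Sn²⁺ from high to low concentration with n = 2.
Q = [Sn²⁺]_dilute/[Sn²⁺]_conc = 0.03/0.92 = 0.0326.
E = 0 − (0.0592/2) log Q = −(0.0592/2)(-1.487) = 0.0440 V.

0.044 V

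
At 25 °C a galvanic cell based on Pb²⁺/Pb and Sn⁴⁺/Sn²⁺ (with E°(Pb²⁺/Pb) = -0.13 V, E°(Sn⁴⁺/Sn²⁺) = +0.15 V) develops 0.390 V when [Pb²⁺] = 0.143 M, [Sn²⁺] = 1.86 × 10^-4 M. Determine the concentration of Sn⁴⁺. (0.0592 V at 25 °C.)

0.14 M

From the Nernst equation, log Q = n(E° − E)/0.0592 = 2(0.28 − 0.390)/0.0592 = -3.716, so Q = 1.92 × 10^-4.
With Q = [Pb²⁺]·[Sn²⁺]/[Sn⁴⁺] and the known concentrations, [Sn⁴⁺] in the denominator gives [Sn⁴⁺] = 0.14 M.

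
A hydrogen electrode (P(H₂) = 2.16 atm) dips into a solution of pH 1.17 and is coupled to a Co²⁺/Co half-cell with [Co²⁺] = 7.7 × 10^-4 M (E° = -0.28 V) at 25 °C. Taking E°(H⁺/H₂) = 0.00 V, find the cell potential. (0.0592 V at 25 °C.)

The hydrogen couple is the cathode, so E°_cell = 0.28 V; n = 2.
[H⁺] = 10^(−1.17) = 0.068 M, and Q = [Co²⁺]·P(H₂) / [H⁺]^2 = 0.364.
E = E° − (0.0592/2) log Q = 0.28 − (0.0592/2)(-0.439) = 0.293 V.

0.29 V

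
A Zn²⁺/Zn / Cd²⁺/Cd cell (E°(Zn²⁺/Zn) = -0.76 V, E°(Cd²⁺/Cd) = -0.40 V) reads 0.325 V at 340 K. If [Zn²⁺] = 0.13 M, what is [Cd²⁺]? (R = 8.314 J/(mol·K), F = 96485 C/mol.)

0.012 M

From the Nernst equation, ln Q = nF(E° − E)/RT = 2×96485×(0.36 − 0.325)/(8.314×340) = 2.389, so Q = 10.9.
With Q = [Zn²⁺]/[Cd²⁺] and the known concentrations, [Cd²⁺] in the denominator gives [Cd²⁺] = 0.012 M.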